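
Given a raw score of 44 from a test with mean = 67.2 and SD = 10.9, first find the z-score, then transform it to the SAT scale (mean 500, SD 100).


z = (X - mean) / SD = (44 - 67.2) / 10.9
z = -23.2 / 10.9
z = -2.1284
SAT-scale = SAT = 500 + 100z
Carry z at full precision (z = -23.2 / 10.9) into the conversion:
SAT-scale = 500 + 100 * (-23.2 / 10.9) = 500 + -2320 / 10.9
SAT-scale = 500 + -212.844
SAT-scale = 287.156

287.156


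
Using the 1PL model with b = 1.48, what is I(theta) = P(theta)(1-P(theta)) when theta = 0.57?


P = 1/(1+exp(-(0.57-1.48))) = 0.287
I = P*(1-P) = 0.287 * 0.713
I = 0.2046

0.2046


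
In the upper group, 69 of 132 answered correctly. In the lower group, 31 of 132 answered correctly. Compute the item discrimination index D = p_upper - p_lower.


p_upper = 69/132 = 0.5227
p_lower = 31/132 = 0.2348
D = 0.5227 - 0.2348 = 0.2879

0.2879


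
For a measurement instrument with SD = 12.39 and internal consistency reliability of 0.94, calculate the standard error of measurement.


SEM = SD * sqrt(1 - rxx)
SEM = 12.39 * sqrt(1 - 0.94)
SEM = 12.39 * sqrt(0.06) = 12.39 * 0.244949
SEM = 3.0349

3.0349


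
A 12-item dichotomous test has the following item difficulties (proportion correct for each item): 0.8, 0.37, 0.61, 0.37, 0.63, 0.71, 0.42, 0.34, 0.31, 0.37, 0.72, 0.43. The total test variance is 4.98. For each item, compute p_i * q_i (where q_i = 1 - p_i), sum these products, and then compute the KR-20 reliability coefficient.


For each item, compute p_i * q_i:
  Item 1: 0.8 * 0.2 = 0.16
  Item 2: 0.37 * 0.63 = 0.2331
  Item 3: 0.61 * 0.39 = 0.2379
  Item 4: 0.37 * 0.63 = 0.2331
  Item 5: 0.63 * 0.37 = 0.2331
  Item 6: 0.71 * 0.29 = 0.2059
  Item 7: 0.42 * 0.58 = 0.2436
  Item 8: 0.34 * 0.66 = 0.2244
  Item 9: 0.31 * 0.69 = 0.2139
  Item 10: 0.37 * 0.63 = 0.2331
  Item 11: 0.72 * 0.28 = 0.2016
  Item 12: 0.43 * 0.57 = 0.2451
Sum(p_i * q_i) = 0.16 + 0.2331 + 0.2379 + 0.2331 + 0.2331 + 0.2059 + 0.2436 + 0.2244 + 0.2139 + 0.2331 + 0.2016 + 0.2451 = 2.6648
KR-20 = (k/(k-1)) * (1 - Sum(p_i*q_i) / Var_total)
= (12/11) * (1 - 2.6648/4.98)
= 1.0909 * 0.4649
KR-20 = 0.5072

0.5072


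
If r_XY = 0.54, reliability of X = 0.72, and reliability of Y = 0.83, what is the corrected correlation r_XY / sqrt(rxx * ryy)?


r_corrected = rxy / sqrt(rxx * ryy)
= 0.54 / sqrt(0.72 * 0.83)
= 0.54 / sqrt(0.5976)
= 0.54 / 0.773046
r_corrected = 0.6985

0.6985


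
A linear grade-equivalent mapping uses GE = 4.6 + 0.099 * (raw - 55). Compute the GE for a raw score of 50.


raw - median = 50 - 55 = -5
slope * diff = 0.099 * -5 = -0.495
GE = 4.6 + -0.495
GE = 4.105

4.105


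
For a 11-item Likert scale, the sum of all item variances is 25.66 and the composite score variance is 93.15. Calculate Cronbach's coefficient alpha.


alpha = (k/(k-1)) * (1 - sum(si^2)/s_total^2)
= (11/10) * (1 - 25.66/93.15)
alpha = 0.797

0.797


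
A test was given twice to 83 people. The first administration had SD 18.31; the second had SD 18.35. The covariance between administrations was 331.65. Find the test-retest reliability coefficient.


r = cov(X,Y) / (SD_X * SD_Y)
r = 331.65 / (18.31 * 18.35)
r = 331.65 / 335.9885
r = 0.9871

0.9871


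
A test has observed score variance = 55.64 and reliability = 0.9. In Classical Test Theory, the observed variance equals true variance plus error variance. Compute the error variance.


var_true = rxx * var_obs = 0.9 * 55.64 = 50.076
var_error = var_obs - var_true
var_error = 55.64 - 50.076
var_error = 5.564

5.564


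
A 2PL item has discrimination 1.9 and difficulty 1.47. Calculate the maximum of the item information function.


For 2PL, max info at theta = b = 1.47
I_max = a^2 / 4 = 1.9^2 / 4
= 3.61 / 4
I_max = 0.9025

0.9025


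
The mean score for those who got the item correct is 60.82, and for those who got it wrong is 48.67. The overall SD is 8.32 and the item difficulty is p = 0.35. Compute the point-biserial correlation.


q = 1 - p = 0.65
rpb = ((M1 - M0) / SD) * sqrt(p * q)
rpb = ((60.82 - 48.67) / 8.32) * sqrt(0.35 * 0.65)
rpb = 0.6965

0.6965


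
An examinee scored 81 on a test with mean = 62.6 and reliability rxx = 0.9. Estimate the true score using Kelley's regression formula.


T_est = rxx * X + (1 - rxx) * mean
T_est = 0.9 * 81 + 0.1 * 62.6
T_est = 72.9 + 6.26
T_est = 79.16

79.16


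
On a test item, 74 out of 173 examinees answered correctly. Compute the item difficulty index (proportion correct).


Item difficulty p = number correct / total examinees
p = 74 / 173
p = 0.4277

0.4277


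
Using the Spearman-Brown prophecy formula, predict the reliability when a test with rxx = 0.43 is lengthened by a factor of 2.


r_new = (n * rxx) / (1 + (n-1) * rxx)
r_new = (2 * 0.43) / (1 + 1 * 0.43)
r_new = 0.86 / 1.43
r_new = 0.6014

0.6014


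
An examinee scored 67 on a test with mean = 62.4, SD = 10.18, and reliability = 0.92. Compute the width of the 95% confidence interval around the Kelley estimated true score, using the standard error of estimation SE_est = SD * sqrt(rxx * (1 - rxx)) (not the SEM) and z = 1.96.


True score estimate = 0.92*67 + 0.08*62.4 = 66.632
SE_est = SD * sqrt(rxx * (1 - rxx)) = 10.18 * sqrt(0.92 * 0.08) = 10.18 * sqrt(0.0736) = 2.761765
CI = T_est +/- z * SE_est, so width = 2 * z * SE_est = 2 * 1.96 * 2.761765
Width = 10.8261

10.8261


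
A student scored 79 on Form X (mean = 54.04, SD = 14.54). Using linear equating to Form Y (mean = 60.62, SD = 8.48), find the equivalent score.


slope = SD_Y / SD_X = 8.48 / 14.54 ~ 0.5832
intercept = mean_Y - slope * mean_X = 60.62 - (8.48 / 14.54) * 54.04 ~ 29.1029
Y = slope * X + intercept. To avoid rounding drift from the rounded slope/intercept, evaluate the equivalent form Y = mean_Y + SD_Y * (X - mean_X) / SD_X at full precision:
Y = 60.62 + 8.48 * (79 - 54.04) / 14.54
Y = 60.62 + 8.48 * 24.96 / 14.54
Y = 60.62 + 211.6608 / 14.54
Y = 60.62 + 14.5571
Y = 75.1771

75.1771


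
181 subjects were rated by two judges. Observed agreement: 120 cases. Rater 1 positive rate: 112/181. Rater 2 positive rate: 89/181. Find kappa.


P_o = 120/181 = 0.662983
P_e = (112*89 + 69*92) / 32761 = 0.498031
kappa = (P_o - P_e) / (1 - P_e)
kappa = (0.662983 - 0.498031) / (1 - 0.498031)
kappa = 0.3286

0.3286


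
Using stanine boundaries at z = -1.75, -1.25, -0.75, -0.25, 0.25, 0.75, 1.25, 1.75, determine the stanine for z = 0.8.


Stanine boundaries: [-1.75, -1.25, -0.75, -0.25, 0.25, 0.75, 1.25, 1.75]
z = 0.8
Check each boundary:
  z >= -1.75 -> could be stanine 2
  z >= -1.25 -> could be stanine 3
  z >= -0.75 -> could be stanine 4
  z >= -0.25 -> could be stanine 5
  z >= 0.25 -> could be stanine 6
  z >= 0.75 -> could be stanine 7
  z < 1.25
  z < 1.75
Highest qualifying boundary gives stanine = 7

7


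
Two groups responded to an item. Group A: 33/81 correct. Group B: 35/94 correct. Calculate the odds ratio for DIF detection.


Odds_A = 33/48 = 0.6875
Odds_B = 35/59 = 0.5932
OR = Odds_A / Odds_B = 0.6875 / 0.5932
Exactly, OR = (33 * 59) / (48 * 35) = 1947 / 1680
OR = 1.1589

1.1589


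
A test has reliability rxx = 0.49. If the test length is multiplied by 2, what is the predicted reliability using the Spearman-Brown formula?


r_new = (n * rxx) / (1 + (n-1) * rxx)
r_new = (2 * 0.49) / (1 + 1 * 0.49)
r_new = 0.98 / 1.49
r_new = 0.6577

0.6577


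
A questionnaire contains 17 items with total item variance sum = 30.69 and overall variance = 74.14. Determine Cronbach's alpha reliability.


alpha = (k/(k-1)) * (1 - sum(si^2)/s_total^2)
= (17/16) * (1 - 30.69/74.14)
alpha = 0.6227

0.6227


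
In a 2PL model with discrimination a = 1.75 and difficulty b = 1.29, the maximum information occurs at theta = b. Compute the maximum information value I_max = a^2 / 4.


For 2PL, max info at theta = b = 1.29
I_max = a^2 / 4 = 1.75^2 / 4
= 3.0625 / 4
I_max = 0.7656

0.7656


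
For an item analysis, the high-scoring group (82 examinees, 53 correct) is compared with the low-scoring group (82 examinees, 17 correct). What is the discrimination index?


p_upper = 53/82 = 0.6463
p_lower = 17/82 = 0.2073
D = 0.6463 - 0.2073 = 0.439

0.439


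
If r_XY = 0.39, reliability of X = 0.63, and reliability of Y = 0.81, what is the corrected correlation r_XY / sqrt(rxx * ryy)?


r_corrected = rxy / sqrt(rxx * ryy)
= 0.39 / sqrt(0.63 * 0.81)
= 0.39 / sqrt(0.5103)
= 0.39 / 0.714353
r_corrected = 0.5459

0.5459


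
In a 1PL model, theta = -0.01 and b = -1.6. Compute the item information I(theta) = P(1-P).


P = 1/(1+exp(-(-0.01--1.6))) = 0.8306
I = P*(1-P) = 0.8306 * 0.1694
I = 0.1407

0.1407


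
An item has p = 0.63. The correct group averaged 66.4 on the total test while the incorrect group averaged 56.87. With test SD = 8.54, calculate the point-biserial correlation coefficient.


q = 1 - p = 0.37
rpb = ((M1 - M0) / SD) * sqrt(p * q)
rpb = ((66.4 - 56.87) / 8.54) * sqrt(0.63 * 0.37)
rpb = 0.5388

0.5388


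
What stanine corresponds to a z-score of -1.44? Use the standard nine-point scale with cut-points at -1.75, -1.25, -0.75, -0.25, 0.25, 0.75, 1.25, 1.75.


Stanine boundaries: [-1.75, -1.25, -0.75, -0.25, 0.25, 0.75, 1.25, 1.75]
z = -1.44
Check each boundary:
  z >= -1.75 -> could be stanine 2
  z < -1.25
  z < -0.75
  z < -0.25
  z < 0.25
  z < 0.75
  z < 1.25
  z < 1.75
Highest qualifying boundary gives stanine = 2

2


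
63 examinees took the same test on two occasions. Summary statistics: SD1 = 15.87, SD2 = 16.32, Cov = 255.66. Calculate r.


r = cov(X,Y) / (SD_X * SD_Y)
r = 255.66 / (15.87 * 16.32)
r = 255.66 / 258.9984
r = 0.9871

0.9871


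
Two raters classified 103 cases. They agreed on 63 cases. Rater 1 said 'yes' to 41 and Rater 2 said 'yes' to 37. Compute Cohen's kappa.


P_o = 63/103 = 0.61165
P_e = (41*37 + 62*66) / 10609 = 0.528702
kappa = (P_o - P_e) / (1 - P_e)
kappa = (0.61165 - 0.528702) / (1 - 0.528702)
kappa = 0.176

0.176


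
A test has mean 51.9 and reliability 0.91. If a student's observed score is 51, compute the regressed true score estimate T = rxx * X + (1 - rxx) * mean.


T_est = rxx * X + (1 - rxx) * mean
T_est = 0.91 * 51 + 0.09 * 51.9
T_est = 46.41 + 4.671
T_est = 51.081

51.081


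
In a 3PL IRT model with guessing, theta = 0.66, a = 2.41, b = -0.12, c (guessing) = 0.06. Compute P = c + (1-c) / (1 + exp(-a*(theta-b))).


logit = 2.41*(0.66 - -0.12) = 1.8798
P* = 1/(1 + exp(-1.8798)) = 0.8676
P = 0.06 + (1 - 0.06) * 0.8676
P = 0.8755

0.8755


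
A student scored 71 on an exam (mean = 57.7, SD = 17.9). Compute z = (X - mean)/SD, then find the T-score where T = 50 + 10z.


z = (X - mean) / SD = (71 - 57.7) / 17.9
z = 13.3 / 17.9
z = 0.743
T-score = T = 50 + 10z
Carry z at full precision (z = 13.3 / 17.9) into the conversion:
T-score = 50 + 10 * (13.3 / 17.9) = 50 + 133 / 17.9
T-score = 50 + 7.4302
T-score = 57.4302

57.4302


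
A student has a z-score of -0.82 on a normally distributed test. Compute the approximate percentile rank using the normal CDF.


CDF(z) = 0.5 * (1 + erf(z/sqrt(2)))
erf(-0.5798) = -0.5878
CDF = 0.2061
Percentile rank = 0.2061 * 100 = 20.61

20.61


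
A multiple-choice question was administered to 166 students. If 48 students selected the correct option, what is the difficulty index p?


Item difficulty p = number correct / total examinees
p = 48 / 166
p = 0.2892

0.2892


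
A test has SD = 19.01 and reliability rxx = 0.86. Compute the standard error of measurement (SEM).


SEM = SD * sqrt(1 - rxx)
SEM = 19.01 * sqrt(1 - 0.86)
SEM = 19.01 * sqrt(0.14) = 19.01 * 0.374166
SEM = 7.1129

7.1129


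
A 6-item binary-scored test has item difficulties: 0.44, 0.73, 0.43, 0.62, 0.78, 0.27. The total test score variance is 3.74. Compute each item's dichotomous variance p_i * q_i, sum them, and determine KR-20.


For each item, compute p_i * q_i:
  Item 1: 0.44 * 0.56 = 0.2464
  Item 2: 0.73 * 0.27 = 0.1971
  Item 3: 0.43 * 0.57 = 0.2451
  Item 4: 0.62 * 0.38 = 0.2356
  Item 5: 0.78 * 0.22 = 0.1716
  Item 6: 0.27 * 0.73 = 0.1971
Sum(p_i * q_i) = 0.2464 + 0.1971 + 0.2451 + 0.2356 + 0.1716 + 0.1971 = 1.2929
KR-20 = (k/(k-1)) * (1 - Sum(p_i*q_i) / Var_total)
= (6/5) * (1 - 1.2929/3.74)
= 1.2 * 0.6543
KR-20 = 0.7852

0.7852


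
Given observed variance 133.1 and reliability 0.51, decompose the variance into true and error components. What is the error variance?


var_true = rxx * var_obs = 0.51 * 133.1 = 67.881
var_error = var_obs - var_true
var_error = 133.1 - 67.881
var_error = 65.219

65.219


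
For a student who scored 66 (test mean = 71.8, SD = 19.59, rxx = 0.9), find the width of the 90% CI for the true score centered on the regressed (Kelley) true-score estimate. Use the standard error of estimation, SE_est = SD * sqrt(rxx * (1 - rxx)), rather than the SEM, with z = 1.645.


True score estimate = 0.9*66 + 0.1*71.8 = 66.58
SE_est = SD * sqrt(rxx * (1 - rxx)) = 19.59 * sqrt(0.9 * 0.1) = 19.59 * sqrt(0.09) = 5.877
CI = T_est +/- z * SE_est, so width = 2 * z * SE_est = 2 * 1.645 * 5.877
Width = 19.3353

19.3353


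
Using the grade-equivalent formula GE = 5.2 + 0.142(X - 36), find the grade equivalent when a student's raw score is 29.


raw - median = 29 - 36 = -7
slope * diff = 0.142 * -7 = -0.994
GE = 5.2 + -0.994
GE = 4.206

4.206


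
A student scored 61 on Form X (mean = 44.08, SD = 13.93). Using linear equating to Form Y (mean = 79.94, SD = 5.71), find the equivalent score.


slope = SD_Y / SD_X = 5.71 / 13.93 ~ 0.4099
intercept = mean_Y - slope * mean_X = 79.94 - (5.71 / 13.93) * 44.08 ~ 61.8713
Y = slope * X + intercept. To avoid rounding drift from the rounded slope/intercept, evaluate the equivalent form Y = mean_Y + SD_Y * (X - mean_X) / SD_X at full precision:
Y = 79.94 + 5.71 * (61 - 44.08) / 13.93
Y = 79.94 + 5.71 * 16.92 / 13.93
Y = 79.94 + 96.6132 / 13.93
Y = 79.94 + 6.9356
Y = 86.8756

86.8756


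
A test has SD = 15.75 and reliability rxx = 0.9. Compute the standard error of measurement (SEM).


SEM = SD * sqrt(1 - rxx)
SEM = 15.75 * sqrt(1 - 0.9)
SEM = 15.75 * sqrt(0.1) = 15.75 * 0.316228
SEM = 4.9806

4.9806


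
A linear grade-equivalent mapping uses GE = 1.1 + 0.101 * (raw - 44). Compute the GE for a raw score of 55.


raw - median = 55 - 44 = 11
slope * diff = 0.101 * 11 = 1.111
GE = 1.1 + 1.111
GE = 2.211

2.211


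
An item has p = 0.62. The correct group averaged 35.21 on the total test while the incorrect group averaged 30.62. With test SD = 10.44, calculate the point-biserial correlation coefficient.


q = 1 - p = 0.38
rpb = ((M1 - M0) / SD) * sqrt(p * q)
rpb = ((35.21 - 30.62) / 10.44) * sqrt(0.62 * 0.38)
rpb = 0.2134

0.2134


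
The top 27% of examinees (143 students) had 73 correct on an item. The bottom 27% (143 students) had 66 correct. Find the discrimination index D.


p_upper = 73/143 = 0.5105
p_lower = 66/143 = 0.4615
D = 0.5105 - 0.4615 = 0.049

0.049


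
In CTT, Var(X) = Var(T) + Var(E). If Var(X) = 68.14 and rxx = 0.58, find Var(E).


var_true = rxx * var_obs = 0.58 * 68.14 = 39.5212
var_error = var_obs - var_true
var_error = 68.14 - 39.5212
var_error = 28.6188

28.6188


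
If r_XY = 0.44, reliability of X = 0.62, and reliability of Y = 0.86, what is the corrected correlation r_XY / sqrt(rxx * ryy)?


r_corrected = rxy / sqrt(rxx * ryy)
= 0.44 / sqrt(0.62 * 0.86)
= 0.44 / sqrt(0.5332)
= 0.44 / 0.730205
r_corrected = 0.6026

0.6026


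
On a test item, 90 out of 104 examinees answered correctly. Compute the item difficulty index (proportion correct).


Item difficulty p = number correct / total examinees
p = 90 / 104
p = 0.8654

0.8654


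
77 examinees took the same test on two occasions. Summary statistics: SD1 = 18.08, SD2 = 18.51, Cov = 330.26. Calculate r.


r = cov(X,Y) / (SD_X * SD_Y)
r = 330.26 / (18.08 * 18.51)
r = 330.26 / 334.6608
r = 0.9868

0.9868


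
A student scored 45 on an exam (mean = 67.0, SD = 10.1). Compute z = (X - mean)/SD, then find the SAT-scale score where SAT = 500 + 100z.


z = (X - mean) / SD = (45 - 67.0) / 10.1
z = -22.0 / 10.1
z = -2.1782
SAT-scale = SAT = 500 + 100z
Carry z at full precision (z = -22.0 / 10.1) into the conversion:
SAT-scale = 500 + 100 * (-22.0 / 10.1) = 500 + -2200 / 10.1
SAT-scale = 500 + -217.8218
SAT-scale = 282.1782

282.1782


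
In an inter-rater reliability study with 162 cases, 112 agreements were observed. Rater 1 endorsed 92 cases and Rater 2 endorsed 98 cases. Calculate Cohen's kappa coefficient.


P_o = 112/162 = 0.691358
P_e = (92*98 + 70*64) / 26244 = 0.514251
kappa = (P_o - P_e) / (1 - P_e)
kappa = (0.691358 - 0.514251) / (1 - 0.514251)
kappa = 0.3646

0.3646


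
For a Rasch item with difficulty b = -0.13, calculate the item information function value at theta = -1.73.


P = 1/(1+exp(-(-1.73--0.13))) = 0.168
I = P*(1-P) = 0.168 * 0.832
I = 0.1398

0.1398


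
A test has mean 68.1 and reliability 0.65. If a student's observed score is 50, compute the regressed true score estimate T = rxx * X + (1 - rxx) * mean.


T_est = rxx * X + (1 - rxx) * mean
T_est = 0.65 * 50 + 0.35 * 68.1
T_est = 32.5 + 23.835
T_est = 56.335

56.335


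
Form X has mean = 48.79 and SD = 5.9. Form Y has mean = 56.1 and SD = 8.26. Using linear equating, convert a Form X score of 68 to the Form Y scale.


slope = SD_Y / SD_X = 8.26 / 5.9 ~ 1.4
intercept = mean_Y - slope * mean_X = 56.1 - (8.26 / 5.9) * 48.79 ~ -12.206
Y = slope * X + intercept. To avoid rounding drift from the rounded slope/intercept, evaluate the equivalent form Y = mean_Y + SD_Y * (X - mean_X) / SD_X at full precision:
Y = 56.1 + 8.26 * (68 - 48.79) / 5.9
Y = 56.1 + 8.26 * 19.21 / 5.9
Y = 56.1 + 158.6746 / 5.9
Y = 56.1 + 26.894
Y = 82.994

82.994


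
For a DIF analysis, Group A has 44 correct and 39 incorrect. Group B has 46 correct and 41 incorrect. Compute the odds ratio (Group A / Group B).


Odds_A = 44/39 = 1.1282
Odds_B = 46/41 = 1.122
OR = Odds_A / Odds_B = 1.1282 / 1.122
Exactly, OR = (44 * 41) / (39 * 46) = 1804 / 1794
OR = 1.0056

1.0056


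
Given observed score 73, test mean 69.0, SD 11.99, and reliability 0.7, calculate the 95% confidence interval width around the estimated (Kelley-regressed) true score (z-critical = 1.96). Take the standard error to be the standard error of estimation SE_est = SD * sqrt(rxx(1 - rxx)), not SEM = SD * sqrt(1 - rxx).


True score estimate = 0.7*73 + 0.3*69.0 = 71.8
SE_est = SD * sqrt(rxx * (1 - rxx)) = 11.99 * sqrt(0.7 * 0.3) = 11.99 * sqrt(0.21) = 5.494508
CI = T_est +/- z * SE_est, so width = 2 * z * SE_est = 2 * 1.96 * 5.494508
Width = 21.5385

21.5385


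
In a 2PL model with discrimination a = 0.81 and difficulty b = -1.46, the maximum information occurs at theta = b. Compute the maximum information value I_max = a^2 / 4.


For 2PL, max info at theta = b = -1.46
I_max = a^2 / 4 = 0.81^2 / 4
= 0.6561 / 4
I_max = 0.164

0.164


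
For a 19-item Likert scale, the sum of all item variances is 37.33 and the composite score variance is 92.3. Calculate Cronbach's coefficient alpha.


alpha = (k/(k-1)) * (1 - sum(si^2)/s_total^2)
= (19/18) * (1 - 37.33/92.3)
alpha = 0.6286

0.6286


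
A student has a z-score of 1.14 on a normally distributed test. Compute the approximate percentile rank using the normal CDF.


CDF(z) = 0.5 * (1 + erf(z/sqrt(2)))
erf(0.8061) = 0.7457
CDF = 0.8729
Percentile rank = 0.8729 * 100 = 87.29

87.29


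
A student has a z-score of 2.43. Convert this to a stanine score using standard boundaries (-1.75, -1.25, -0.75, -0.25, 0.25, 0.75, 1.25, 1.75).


Stanine boundaries: [-1.75, -1.25, -0.75, -0.25, 0.25, 0.75, 1.25, 1.75]
z = 2.43
Check each boundary:
  z >= -1.75 -> could be stanine 2
  z >= -1.25 -> could be stanine 3
  z >= -0.75 -> could be stanine 4
  z >= -0.25 -> could be stanine 5
  z >= 0.25 -> could be stanine 6
  z >= 0.75 -> could be stanine 7
  z >= 1.25 -> could be stanine 8
  z >= 1.75 -> could be stanine 9
Highest qualifying boundary gives stanine = 9

9


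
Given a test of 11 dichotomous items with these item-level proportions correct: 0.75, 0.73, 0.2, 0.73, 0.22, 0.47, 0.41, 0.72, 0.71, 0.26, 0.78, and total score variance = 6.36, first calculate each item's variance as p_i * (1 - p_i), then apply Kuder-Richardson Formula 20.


For each item, compute p_i * q_i:
  Item 1: 0.75 * 0.25 = 0.1875
  Item 2: 0.73 * 0.27 = 0.1971
  Item 3: 0.2 * 0.8 = 0.16
  Item 4: 0.73 * 0.27 = 0.1971
  Item 5: 0.22 * 0.78 = 0.1716
  Item 6: 0.47 * 0.53 = 0.2491
  Item 7: 0.41 * 0.59 = 0.2419
  Item 8: 0.72 * 0.28 = 0.2016
  Item 9: 0.71 * 0.29 = 0.2059
  Item 10: 0.26 * 0.74 = 0.1924
  Item 11: 0.78 * 0.22 = 0.1716
Sum(p_i * q_i) = 0.1875 + 0.1971 + 0.16 + 0.1971 + 0.1716 + 0.2491 + 0.2419 + 0.2016 + 0.2059 + 0.1924 + 0.1716 = 2.1758
KR-20 = (k/(k-1)) * (1 - Sum(p_i*q_i) / Var_total)
= (11/10) * (1 - 2.1758/6.36)
= 1.1 * 0.6579
KR-20 = 0.7237

0.7237


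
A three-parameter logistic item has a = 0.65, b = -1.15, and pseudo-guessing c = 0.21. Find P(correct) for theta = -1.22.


logit = 0.65*(-1.22 - -1.15) = -0.0455
P* = 1/(1 + exp(--0.0455)) = 0.4886
P = 0.21 + (1 - 0.21) * 0.4886
P = 0.596

0.596


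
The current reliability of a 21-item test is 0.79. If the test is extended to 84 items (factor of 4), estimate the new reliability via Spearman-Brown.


r_new = (n * rxx) / (1 + (n-1) * rxx)
r_new = (4 * 0.79) / (1 + 3 * 0.79)
r_new = 3.16 / 3.37
r_new = 0.9377

0.9377


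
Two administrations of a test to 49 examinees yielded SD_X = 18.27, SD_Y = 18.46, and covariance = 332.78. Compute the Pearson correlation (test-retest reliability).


r = cov(X,Y) / (SD_X * SD_Y)
r = 332.78 / (18.27 * 18.46)
r = 332.78 / 337.2642
r = 0.9867

0.9867


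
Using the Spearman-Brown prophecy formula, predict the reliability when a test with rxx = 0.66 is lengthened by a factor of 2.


r_new = (n * rxx) / (1 + (n-1) * rxx)
r_new = (2 * 0.66) / (1 + 1 * 0.66)
r_new = 1.32 / 1.66
r_new = 0.7952

0.7952


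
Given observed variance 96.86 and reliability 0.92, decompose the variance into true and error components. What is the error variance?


var_true = rxx * var_obs = 0.92 * 96.86 = 89.1112
var_error = var_obs - var_true
var_error = 96.86 - 89.1112
var_error = 7.7488

7.7488


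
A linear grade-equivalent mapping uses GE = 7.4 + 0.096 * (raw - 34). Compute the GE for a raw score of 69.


raw - median = 69 - 34 = 35
slope * diff = 0.096 * 35 = 3.36
GE = 7.4 + 3.36
GE = 10.76

10.76


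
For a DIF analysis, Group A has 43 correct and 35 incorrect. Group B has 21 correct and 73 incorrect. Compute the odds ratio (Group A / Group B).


Odds_A = 43/35 = 1.2286
Odds_B = 21/73 = 0.2877
OR = Odds_A / Odds_B = 1.2286 / 0.2877
Exactly, OR = (43 * 73) / (35 * 21) = 3139 / 735
OR = 4.2707

4.2707


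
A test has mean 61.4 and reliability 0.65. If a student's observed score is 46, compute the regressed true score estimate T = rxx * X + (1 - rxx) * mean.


T_est = rxx * X + (1 - rxx) * mean
T_est = 0.65 * 46 + 0.35 * 61.4
T_est = 29.9 + 21.49
T_est = 51.39

51.39


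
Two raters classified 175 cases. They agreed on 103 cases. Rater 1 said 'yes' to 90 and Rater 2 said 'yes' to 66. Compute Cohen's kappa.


P_o = 103/175 = 0.588571
P_e = (90*66 + 85*109) / 30625 = 0.49649
kappa = (P_o - P_e) / (1 - P_e)
kappa = (0.588571 - 0.49649) / (1 - 0.49649)
kappa = 0.1829

0.1829


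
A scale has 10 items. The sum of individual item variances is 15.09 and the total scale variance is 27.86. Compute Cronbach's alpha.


alpha = (k/(k-1)) * (1 - sum(si^2)/s_total^2)
= (10/9) * (1 - 15.09/27.86)
alpha = 0.5093

0.5093


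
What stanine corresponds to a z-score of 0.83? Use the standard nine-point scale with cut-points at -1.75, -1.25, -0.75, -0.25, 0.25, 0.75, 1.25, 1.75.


Stanine boundaries: [-1.75, -1.25, -0.75, -0.25, 0.25, 0.75, 1.25, 1.75]
z = 0.83
Check each boundary:
  z >= -1.75 -> could be stanine 2
  z >= -1.25 -> could be stanine 3
  z >= -0.75 -> could be stanine 4
  z >= -0.25 -> could be stanine 5
  z >= 0.25 -> could be stanine 6
  z >= 0.75 -> could be stanine 7
  z < 1.25
  z < 1.75
Highest qualifying boundary gives stanine = 7

7


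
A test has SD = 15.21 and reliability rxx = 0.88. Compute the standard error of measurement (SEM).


SEM = SD * sqrt(1 - rxx)
SEM = 15.21 * sqrt(1 - 0.88)
SEM = 15.21 * sqrt(0.12) = 15.21 * 0.34641
SEM = 5.2689

5.2689


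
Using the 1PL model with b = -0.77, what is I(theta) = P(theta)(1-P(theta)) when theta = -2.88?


P = 1/(1+exp(-(-2.88--0.77))) = 0.1081
I = P*(1-P) = 0.1081 * 0.8919
I = 0.0964

0.0964


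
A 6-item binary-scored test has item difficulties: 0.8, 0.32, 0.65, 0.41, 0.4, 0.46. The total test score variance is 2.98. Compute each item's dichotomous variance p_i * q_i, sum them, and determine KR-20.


For each item, compute p_i * q_i:
  Item 1: 0.8 * 0.2 = 0.16
  Item 2: 0.32 * 0.68 = 0.2176
  Item 3: 0.65 * 0.35 = 0.2275
  Item 4: 0.41 * 0.59 = 0.2419
  Item 5: 0.4 * 0.6 = 0.24
  Item 6: 0.46 * 0.54 = 0.2484
Sum(p_i * q_i) = 0.16 + 0.2176 + 0.2275 + 0.2419 + 0.24 + 0.2484 = 1.3354
KR-20 = (k/(k-1)) * (1 - Sum(p_i*q_i) / Var_total)
= (6/5) * (1 - 1.3354/2.98)
= 1.2 * 0.5519
KR-20 = 0.6623

0.6623


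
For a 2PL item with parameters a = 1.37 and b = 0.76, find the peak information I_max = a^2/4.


For 2PL, max info at theta = b = 0.76
I_max = a^2 / 4 = 1.37^2 / 4
= 1.8769 / 4
I_max = 0.4692

0.4692


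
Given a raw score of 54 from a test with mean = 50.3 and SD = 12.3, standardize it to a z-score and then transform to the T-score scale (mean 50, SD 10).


z = (X - mean) / SD = (54 - 50.3) / 12.3
z = 3.7 / 12.3
z = 0.3008
T-score = T = 50 + 10z
Carry z at full precision (z = 3.7 / 12.3) into the conversion:
T-score = 50 + 10 * (3.7 / 12.3) = 50 + 37 / 12.3
T-score = 50 + 3.0081
T-score = 53.0081

53.0081


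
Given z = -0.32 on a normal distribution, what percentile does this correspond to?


CDF(z) = 0.5 * (1 + erf(z/sqrt(2)))
erf(-0.2263) = -0.251
CDF = 0.3745
Percentile rank = 0.3745 * 100 = 37.45

37.45


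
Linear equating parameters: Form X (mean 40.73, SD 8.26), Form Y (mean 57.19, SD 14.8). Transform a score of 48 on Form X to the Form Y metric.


slope = SD_Y / SD_X = 14.8 / 8.26 ~ 1.7918
intercept = mean_Y - slope * mean_X = 57.19 - (14.8 / 8.26) * 40.73 ~ -15.7887
Y = slope * X + intercept. To avoid rounding drift from the rounded slope/intercept, evaluate the equivalent form Y = mean_Y + SD_Y * (X - mean_X) / SD_X at full precision:
Y = 57.19 + 14.8 * (48 - 40.73) / 8.26
Y = 57.19 + 14.8 * 7.27 / 8.26
Y = 57.19 + 107.596 / 8.26
Y = 57.19 + 13.0262
Y = 70.2162

70.2162


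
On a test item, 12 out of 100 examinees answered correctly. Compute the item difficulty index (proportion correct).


Item difficulty p = number correct / total examinees
p = 12 / 100
p = 0.12

0.12


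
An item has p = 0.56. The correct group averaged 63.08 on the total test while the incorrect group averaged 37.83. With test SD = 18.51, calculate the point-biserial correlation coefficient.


q = 1 - p = 0.44
rpb = ((M1 - M0) / SD) * sqrt(p * q)
rpb = ((63.08 - 37.83) / 18.51) * sqrt(0.56 * 0.44)
rpb = 0.6771

0.6771


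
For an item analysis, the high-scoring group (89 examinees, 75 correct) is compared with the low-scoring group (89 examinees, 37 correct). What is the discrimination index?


p_upper = 75/89 = 0.8427
p_lower = 37/89 = 0.4157
D = 0.8427 - 0.4157 = 0.427

0.427


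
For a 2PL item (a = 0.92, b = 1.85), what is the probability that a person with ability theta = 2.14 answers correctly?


a*(theta - b) = 0.92 * (2.14 - 1.85) = 0.2668
exp(-0.2668) = 0.7658
P = 1 / (1 + 0.7658)
P = 0.5663

0.5663


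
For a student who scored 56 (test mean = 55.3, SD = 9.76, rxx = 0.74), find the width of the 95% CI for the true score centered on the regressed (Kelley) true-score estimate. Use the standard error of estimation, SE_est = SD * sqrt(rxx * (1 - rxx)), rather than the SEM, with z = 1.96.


True score estimate = 0.74*56 + 0.26*55.3 = 55.818
SE_est = SD * sqrt(rxx * (1 - rxx)) = 9.76 * sqrt(0.74 * 0.26) = 9.76 * sqrt(0.1924) = 4.28107
CI = T_est +/- z * SE_est, so width = 2 * z * SE_est = 2 * 1.96 * 4.28107
Width = 16.7818

16.7818


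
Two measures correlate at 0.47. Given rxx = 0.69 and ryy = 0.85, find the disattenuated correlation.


r_corrected = rxy / sqrt(rxx * ryy)
= 0.47 / sqrt(0.69 * 0.85)
= 0.47 / sqrt(0.5865)
= 0.47 / 0.765833
r_corrected = 0.6137

0.6137


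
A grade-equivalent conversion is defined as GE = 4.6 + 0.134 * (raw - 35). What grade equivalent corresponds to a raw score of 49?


raw - median = 49 - 35 = 14
slope * diff = 0.134 * 14 = 1.876
GE = 4.6 + 1.876
GE = 6.476

6.476


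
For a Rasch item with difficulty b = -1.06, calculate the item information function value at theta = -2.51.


P = 1/(1+exp(-(-2.51--1.06))) = 0.19
I = P*(1-P) = 0.19 * 0.81
I = 0.1539

0.1539


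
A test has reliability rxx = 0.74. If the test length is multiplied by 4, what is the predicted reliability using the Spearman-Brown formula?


r_new = (n * rxx) / (1 + (n-1) * rxx)
r_new = (4 * 0.74) / (1 + 3 * 0.74)
r_new = 2.96 / 3.22
r_new = 0.9193

0.9193


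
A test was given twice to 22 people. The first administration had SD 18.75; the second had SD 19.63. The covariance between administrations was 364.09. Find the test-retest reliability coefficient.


r = cov(X,Y) / (SD_X * SD_Y)
r = 364.09 / (18.75 * 19.63)
r = 364.09 / 368.0625
r = 0.9892

0.9892


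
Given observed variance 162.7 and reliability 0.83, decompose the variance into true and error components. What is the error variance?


var_true = rxx * var_obs = 0.83 * 162.7 = 135.041
var_error = var_obs - var_true
var_error = 162.7 - 135.041
var_error = 27.659

27.659


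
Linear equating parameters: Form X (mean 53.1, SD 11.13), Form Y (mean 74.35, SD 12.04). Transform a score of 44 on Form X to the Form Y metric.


slope = SD_Y / SD_X = 12.04 / 11.13 ~ 1.0818
intercept = mean_Y - slope * mean_X = 74.35 - (12.04 / 11.13) * 53.1 ~ 16.9085
Y = slope * X + intercept. To avoid rounding drift from the rounded slope/intercept, evaluate the equivalent form Y = mean_Y + SD_Y * (X - mean_X) / SD_X at full precision:
Y = 74.35 + 12.04 * (44 - 53.1) / 11.13
Y = 74.35 - 12.04 * 9.1 / 11.13
Y = 74.35 - 109.564 / 11.13
Y = 74.35 - 9.844
Y = 64.506

64.506


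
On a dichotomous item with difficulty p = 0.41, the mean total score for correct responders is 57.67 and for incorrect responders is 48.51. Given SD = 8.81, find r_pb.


q = 1 - p = 0.59
rpb = ((M1 - M0) / SD) * sqrt(p * q)
rpb = ((57.67 - 48.51) / 8.81) * sqrt(0.41 * 0.59)
rpb = 0.5114

0.5114


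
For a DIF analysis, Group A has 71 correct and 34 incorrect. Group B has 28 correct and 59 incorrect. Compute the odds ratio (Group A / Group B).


Odds_A = 71/34 = 2.0882
Odds_B = 28/59 = 0.4746
OR = Odds_A / Odds_B = 2.0882 / 0.4746
Exactly, OR = (71 * 59) / (34 * 28) = 4189 / 952
OR = 4.4002

4.4002


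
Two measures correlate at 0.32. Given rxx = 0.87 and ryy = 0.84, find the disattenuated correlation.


r_corrected = rxy / sqrt(rxx * ryy)
= 0.32 / sqrt(0.87 * 0.84)
= 0.32 / sqrt(0.7308)
= 0.32 / 0.854868
r_corrected = 0.3743

0.3743


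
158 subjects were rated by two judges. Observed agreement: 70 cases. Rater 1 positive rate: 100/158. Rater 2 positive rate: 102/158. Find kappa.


P_o = 70/158 = 0.443038
P_e = (100*102 + 58*56) / 24964 = 0.538696
kappa = (P_o - P_e) / (1 - P_e)
kappa = (0.443038 - 0.538696) / (1 - 0.538696)
kappa = -0.2074

-0.2074


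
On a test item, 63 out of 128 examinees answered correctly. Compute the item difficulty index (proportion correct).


Item difficulty p = number correct / total examinees
p = 63 / 128
p = 0.4922

0.4922


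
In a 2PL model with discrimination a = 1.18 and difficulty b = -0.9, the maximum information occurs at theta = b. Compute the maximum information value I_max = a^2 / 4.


For 2PL, max info at theta = b = -0.9
I_max = a^2 / 4 = 1.18^2 / 4
= 1.3924 / 4
I_max = 0.3481

0.3481


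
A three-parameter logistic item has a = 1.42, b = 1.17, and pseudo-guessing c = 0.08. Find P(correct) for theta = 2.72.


logit = 1.42*(2.72 - 1.17) = 2.201
P* = 1/(1 + exp(-2.201)) = 0.9003
P = 0.08 + (1 - 0.08) * 0.9003
P = 0.9083

0.9083


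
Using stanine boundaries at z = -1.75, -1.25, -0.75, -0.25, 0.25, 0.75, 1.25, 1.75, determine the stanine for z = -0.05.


Stanine boundaries: [-1.75, -1.25, -0.75, -0.25, 0.25, 0.75, 1.25, 1.75]
z = -0.05
Check each boundary:
  z >= -1.75 -> could be stanine 2
  z >= -1.25 -> could be stanine 3
  z >= -0.75 -> could be stanine 4
  z >= -0.25 -> could be stanine 5
  z < 0.25
  z < 0.75
  z < 1.25
  z < 1.75
Highest qualifying boundary gives stanine = 5

5


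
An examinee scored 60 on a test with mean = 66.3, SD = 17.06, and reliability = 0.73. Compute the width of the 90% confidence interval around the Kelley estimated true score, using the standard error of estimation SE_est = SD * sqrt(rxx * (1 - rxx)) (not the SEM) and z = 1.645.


True score estimate = 0.73*60 + 0.27*66.3 = 61.701
SE_est = SD * sqrt(rxx * (1 - rxx)) = 17.06 * sqrt(0.73 * 0.27) = 17.06 * sqrt(0.1971) = 7.573948
CI = T_est +/- z * SE_est, so width = 2 * z * SE_est = 2 * 1.645 * 7.573948
Width = 24.9183

24.9183


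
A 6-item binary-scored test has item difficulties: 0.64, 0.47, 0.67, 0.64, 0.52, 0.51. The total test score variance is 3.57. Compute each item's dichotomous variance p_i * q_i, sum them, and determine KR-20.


For each item, compute p_i * q_i:
  Item 1: 0.64 * 0.36 = 0.2304
  Item 2: 0.47 * 0.53 = 0.2491
  Item 3: 0.67 * 0.33 = 0.2211
  Item 4: 0.64 * 0.36 = 0.2304
  Item 5: 0.52 * 0.48 = 0.2496
  Item 6: 0.51 * 0.49 = 0.2499
Sum(p_i * q_i) = 0.2304 + 0.2491 + 0.2211 + 0.2304 + 0.2496 + 0.2499 = 1.4305
KR-20 = (k/(k-1)) * (1 - Sum(p_i*q_i) / Var_total)
= (6/5) * (1 - 1.4305/3.57)
= 1.2 * 0.5993
KR-20 = 0.7192

0.7192


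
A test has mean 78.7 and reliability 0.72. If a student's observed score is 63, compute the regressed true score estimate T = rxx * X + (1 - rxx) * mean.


T_est = rxx * X + (1 - rxx) * mean
T_est = 0.72 * 63 + 0.28 * 78.7
T_est = 45.36 + 22.036
T_est = 67.396

67.396


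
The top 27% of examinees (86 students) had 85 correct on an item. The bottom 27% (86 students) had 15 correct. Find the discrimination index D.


p_upper = 85/86 = 0.9884
p_lower = 15/86 = 0.1744
D = 0.9884 - 0.1744 = 0.814

0.814


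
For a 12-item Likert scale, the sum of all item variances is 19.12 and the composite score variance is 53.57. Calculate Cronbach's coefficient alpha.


alpha = (k/(k-1)) * (1 - sum(si^2)/s_total^2)
= (12/11) * (1 - 19.12/53.57)
alpha = 0.7015

0.7015


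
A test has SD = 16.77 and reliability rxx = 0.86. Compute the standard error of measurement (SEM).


SEM = SD * sqrt(1 - rxx)
SEM = 16.77 * sqrt(1 - 0.86)
SEM = 16.77 * sqrt(0.14) = 16.77 * 0.374166
SEM = 6.2748

6.2748


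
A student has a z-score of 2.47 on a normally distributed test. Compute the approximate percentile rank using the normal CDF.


CDF(z) = 0.5 * (1 + erf(z/sqrt(2)))
erf(1.7466) = 0.9865
CDF = 0.9932
Percentile rank = 0.9932 * 100 = 99.32

99.32


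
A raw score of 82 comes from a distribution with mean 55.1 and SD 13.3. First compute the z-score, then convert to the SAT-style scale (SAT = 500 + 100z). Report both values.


z = (X - mean) / SD = (82 - 55.1) / 13.3
z = 26.9 / 13.3
z = 2.0226
SAT-scale = SAT = 500 + 100z
Carry z at full precision (z = 26.9 / 13.3) into the conversion:
SAT-scale = 500 + 100 * (26.9 / 13.3) = 500 + 2690 / 13.3
SAT-scale = 500 + 202.2556
SAT-scale = 702.2556

702.2556


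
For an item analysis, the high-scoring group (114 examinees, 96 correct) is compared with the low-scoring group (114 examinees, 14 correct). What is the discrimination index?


p_upper = 96/114 = 0.8421
p_lower = 14/114 = 0.1228
D = 0.8421 - 0.1228 = 0.7193

0.7193


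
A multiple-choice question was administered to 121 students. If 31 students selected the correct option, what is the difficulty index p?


Item difficulty p = number correct / total examinees
p = 31 / 121
p = 0.2562

0.2562


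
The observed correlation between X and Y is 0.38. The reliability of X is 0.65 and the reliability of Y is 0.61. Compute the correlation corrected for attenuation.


r_corrected = rxy / sqrt(rxx * ryy)
= 0.38 / sqrt(0.65 * 0.61)
= 0.38 / sqrt(0.3965)
= 0.38 / 0.629682
r_corrected = 0.6035

0.6035


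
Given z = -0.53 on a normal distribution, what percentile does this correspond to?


CDF(z) = 0.5 * (1 + erf(z/sqrt(2)))
erf(-0.3748) = -0.4039
CDF = 0.2981
Percentile rank = 0.2981 * 100 = 29.81

29.81


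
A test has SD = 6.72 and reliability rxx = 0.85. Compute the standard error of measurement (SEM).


SEM = SD * sqrt(1 - rxx)
SEM = 6.72 * sqrt(1 - 0.85)
SEM = 6.72 * sqrt(0.15) = 6.72 * 0.387298
SEM = 2.6026

2.6026


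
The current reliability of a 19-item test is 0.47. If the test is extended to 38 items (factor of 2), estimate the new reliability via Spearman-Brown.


r_new = (n * rxx) / (1 + (n-1) * rxx)
r_new = (2 * 0.47) / (1 + 1 * 0.47)
r_new = 0.94 / 1.47
r_new = 0.6395

0.6395


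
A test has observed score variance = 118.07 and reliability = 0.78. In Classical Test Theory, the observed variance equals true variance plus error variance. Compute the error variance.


var_true = rxx * var_obs = 0.78 * 118.07 = 92.0946
var_error = var_obs - var_true
var_error = 118.07 - 92.0946
var_error = 25.9754

25.9754


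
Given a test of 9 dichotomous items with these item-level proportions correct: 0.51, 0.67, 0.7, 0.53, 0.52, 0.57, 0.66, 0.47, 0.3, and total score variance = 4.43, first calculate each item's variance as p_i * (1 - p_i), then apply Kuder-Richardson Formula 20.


For each item, compute p_i * q_i:
  Item 1: 0.51 * 0.49 = 0.2499
  Item 2: 0.67 * 0.33 = 0.2211
  Item 3: 0.7 * 0.3 = 0.21
  Item 4: 0.53 * 0.47 = 0.2491
  Item 5: 0.52 * 0.48 = 0.2496
  Item 6: 0.57 * 0.43 = 0.2451
  Item 7: 0.66 * 0.34 = 0.2244
  Item 8: 0.47 * 0.53 = 0.2491
  Item 9: 0.3 * 0.7 = 0.21
Sum(p_i * q_i) = 0.2499 + 0.2211 + 0.21 + 0.2491 + 0.2496 + 0.2451 + 0.2244 + 0.2491 + 0.21 = 2.1083
KR-20 = (k/(k-1)) * (1 - Sum(p_i*q_i) / Var_total)
= (9/8) * (1 - 2.1083/4.43)
= 1.125 * 0.5241
KR-20 = 0.5896

0.5896


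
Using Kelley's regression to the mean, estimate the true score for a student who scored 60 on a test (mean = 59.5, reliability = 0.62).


T_est = rxx * X + (1 - rxx) * mean
T_est = 0.62 * 60 + 0.38 * 59.5
T_est = 37.2 + 22.61
T_est = 59.81

59.81


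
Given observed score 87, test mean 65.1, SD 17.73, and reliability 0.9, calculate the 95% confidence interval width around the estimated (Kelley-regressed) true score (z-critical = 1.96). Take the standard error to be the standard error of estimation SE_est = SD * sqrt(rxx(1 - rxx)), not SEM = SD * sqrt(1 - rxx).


True score estimate = 0.9*87 + 0.1*65.1 = 84.81
SE_est = SD * sqrt(rxx * (1 - rxx)) = 17.73 * sqrt(0.9 * 0.1) = 17.73 * sqrt(0.09) = 5.319
CI = T_est +/- z * SE_est, so width = 2 * z * SE_est = 2 * 1.96 * 5.319
Width = 20.8505

20.8505


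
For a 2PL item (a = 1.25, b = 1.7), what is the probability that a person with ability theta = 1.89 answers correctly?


a*(theta - b) = 1.25 * (1.89 - 1.7) = 0.2375
exp(-0.2375) = 0.7886
P = 1 / (1 + 0.7886)
P = 0.5591

0.5591


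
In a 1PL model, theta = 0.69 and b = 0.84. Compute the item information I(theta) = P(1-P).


P = 1/(1+exp(-(0.69-0.84))) = 0.4626
I = P*(1-P) = 0.4626 * 0.5374
I = 0.2486

0.2486


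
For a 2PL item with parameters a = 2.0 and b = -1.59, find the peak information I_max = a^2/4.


For 2PL, max info at theta = b = -1.59
I_max = a^2 / 4 = 2.0^2 / 4
= 4.0 / 4
I_max = 1.0

1.0


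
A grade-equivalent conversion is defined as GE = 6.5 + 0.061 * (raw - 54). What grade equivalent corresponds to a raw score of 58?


raw - median = 58 - 54 = 4
slope * diff = 0.061 * 4 = 0.244
GE = 6.5 + 0.244
GE = 6.744

6.744
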